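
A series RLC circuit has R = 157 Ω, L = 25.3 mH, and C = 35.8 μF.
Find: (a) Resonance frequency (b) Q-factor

Step 1 — Resonance condition Im(Z)=0 gives ω₀ = 1/√(LC).
Step 2 — ω₀ = 1/√(0.0253·3.58e-05) = 1051 rad/s.
Step 3 — f₀ = ω₀/(2π) = 167.2 Hz.
Step 4 — Series Q: Q = ω₀L/R = 1051·0.0253/157 = 0.1693.

(a) f₀ = 167.2 Hz  (b) Q = 0.1693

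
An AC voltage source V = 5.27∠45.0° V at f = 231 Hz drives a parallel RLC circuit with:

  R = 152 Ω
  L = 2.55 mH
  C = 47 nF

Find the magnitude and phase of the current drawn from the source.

Step 1 — Angular frequency: ω = 2π·f = 2π·231 = 1451 rad/s.
Step 2 — Component impedances:
  R: Z = R = 152 Ω
  L: Z = jωL = j·1451·0.00255 = 0 + j3.701 Ω
  C: Z = 1/(jωC) = -j/(ω·C) = 0 - j1.466e+04 Ω
Step 3 — Parallel combination: 1/Z_total = 1/R + 1/L + 1/C; Z_total = 0.09011 + j3.7 Ω = 3.701∠88.6° Ω.
Step 4 — Source phasor: V = 5.27∠45.0° V = 3.726 + j3.726 V.
Step 5 — Ohm's law: I = V / Z_total = (3.726 + j3.726) / (0.09011 + j3.7) = 1.031 - j0.9821 A.
Step 6 — Convert to polar: |I| = 1.424 A, ∠I = -43.6°.

I = 1.424∠-43.6° A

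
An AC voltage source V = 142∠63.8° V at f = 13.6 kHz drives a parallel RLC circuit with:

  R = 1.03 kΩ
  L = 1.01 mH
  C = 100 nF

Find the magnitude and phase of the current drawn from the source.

Step 1 — Angular frequency: ω = 2π·f = 2π·1.36e+04 = 8.545e+04 rad/s.
Step 2 — Component impedances:
  R: Z = R = 1030 Ω
  L: Z = jωL = j·8.545e+04·0.00101 = 0 + j86.31 Ω
  C: Z = 1/(jωC) = -j/(ω·C) = 0 - j117 Ω
Step 3 — Parallel combination: 1/Z_total = 1/R + 1/L + 1/C; Z_total = 95.24 + j298.4 Ω = 313.2∠72.3° Ω.
Step 4 — Source phasor: V = 142∠63.8° V = 62.69 + j127.4 V.
Step 5 — Ohm's law: I = V / Z_total = (62.69 + j127.4) / (95.24 + j298.4) = 0.4484 - j0.06699 A.
Step 6 — Convert to polar: |I| = 0.4534 A, ∠I = -8.5°.

I = 0.4534∠-8.5° A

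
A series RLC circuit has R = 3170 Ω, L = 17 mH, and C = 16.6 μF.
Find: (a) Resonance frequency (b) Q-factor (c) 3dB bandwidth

Step 1 — Resonance condition Im(Z)=0 gives ω₀ = 1/√(LC).
Step 2 — ω₀ = 1/√(0.017·1.66e-05) = 1882 rad/s.
Step 3 — f₀ = ω₀/(2π) = 299.6 Hz.
Step 4 — Series Q: Q = ω₀L/R = 1882·0.017/3170 = 0.0101.
Step 5 — 3dB bandwidth: Δω = ω₀/Q = 1.865e+05 rad/s; BW = Δω/(2π) = 2.968e+04 Hz.

(a) f₀ = 299.6 Hz  (b) Q = 0.0101  (c) BW = 2.968e+04 Hz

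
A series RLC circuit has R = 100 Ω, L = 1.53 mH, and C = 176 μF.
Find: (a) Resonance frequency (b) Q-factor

Step 1 — Resonance condition Im(Z)=0 gives ω₀ = 1/√(LC).
Step 2 — ω₀ = 1/√(0.00153·0.000176) = 1927 rad/s.
Step 3 — f₀ = ω₀/(2π) = 306.7 Hz.
Step 4 — Series Q: Q = ω₀L/R = 1927·0.00153/100 = 0.02948.

(a) f₀ = 306.7 Hz  (b) Q = 0.02948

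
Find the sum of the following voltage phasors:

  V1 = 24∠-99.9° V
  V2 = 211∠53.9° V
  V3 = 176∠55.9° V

Step 1 — Convert each phasor to rectangular form:
  V1 = 24·(cos(-99.9°) + j·sin(-99.9°)) = -4.126 - j23.64 V
  V2 = 211·(cos(53.9°) + j·sin(53.9°)) = 124.3 + j170.5 V
  V3 = 176·(cos(55.9°) + j·sin(55.9°)) = 98.67 + j145.7 V
Step 2 — Sum components: V_total = 218.9 + j292.6 V.
Step 3 — Convert to polar: |V_total| = 365.4 V, ∠V_total = 53.2°.

V_total = 365.4∠53.2° V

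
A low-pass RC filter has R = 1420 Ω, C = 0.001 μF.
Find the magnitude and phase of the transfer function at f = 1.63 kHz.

Step 1 — Angular frequency: ω = 2π·1630 = 1.024e+04 rad/s.
Step 2 — Transfer function: H(jω) = 1/(1 + jωRC).
Step 3 — Denominator: 1 + jωRC = 1 + j·1.024e+04·1420·1e-09 = 1 + j0.01454.
Step 4 — H = 0.9998 - j0.01454.
Step 5 — Magnitude: |H| = 0.9999 (-0.0 dB); phase: φ = -0.8°.

|H| = 0.9999 (-0.0 dB), φ = -0.8°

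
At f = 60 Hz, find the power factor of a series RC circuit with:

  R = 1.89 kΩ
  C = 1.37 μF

Step 1 — Angular frequency: ω = 2π·f = 2π·60 = 377 rad/s.
Step 2 — Component impedances:
  R: Z = R = 1890 Ω
  C: Z = 1/(jωC) = -j/(ω·C) = 0 - j1936 Ω
Step 3 — Series combination: Z_total = R + C = 1890 - j1936 Ω = 2706∠-45.7° Ω.
Step 4 — Power factor: PF = cos(φ) = Re(Z)/|Z| = 1890/2705.7 = 0.6985.
Step 5 — Type: Im(Z) = -1936 ⇒ leading (phase φ = -45.7°).

PF = 0.6985 (leading, φ = -45.7°)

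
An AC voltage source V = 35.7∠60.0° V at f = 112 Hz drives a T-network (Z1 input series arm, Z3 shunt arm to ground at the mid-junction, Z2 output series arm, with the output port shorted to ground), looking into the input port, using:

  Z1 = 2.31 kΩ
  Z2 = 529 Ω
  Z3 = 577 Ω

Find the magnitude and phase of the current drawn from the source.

Step 1 — Angular frequency: ω = 2π·f = 2π·112 = 703.7 rad/s.
Step 2 — Component impedances:
  Z1: Z = R = 2310 Ω
  Z2: Z = R = 529 Ω
  Z3: Z = R = 577 Ω
Step 3 — With the output port shorted to ground, the output series arm Z2 runs from the junction to ground; the shunt arm Z3 also runs from the junction to ground. They appear in parallel: Z3 || Z2 = 276 Ω.
Step 4 — Series with input arm Z1: Z_in = Z1 + (Z3 || Z2) = 2586 Ω = 2586∠0.0° Ω.
Step 5 — Source phasor: V = 35.7∠60.0° V = 17.85 + j30.92 V.
Step 6 — Ohm's law: I = V / Z_total = (17.85 + j30.92) / (2586) = 0.006903 + j0.01196 A.
Step 7 — Convert to polar: |I| = 0.01381 A, ∠I = 60.0°.

I = 0.01381∠60.0° A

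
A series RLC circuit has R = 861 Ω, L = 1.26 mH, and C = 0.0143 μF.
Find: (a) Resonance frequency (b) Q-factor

Step 1 — Resonance condition Im(Z)=0 gives ω₀ = 1/√(LC).
Step 2 — ω₀ = 1/√(0.00126·1.43e-08) = 2.356e+05 rad/s.
Step 3 — f₀ = ω₀/(2π) = 3.749e+04 Hz.
Step 4 — Series Q: Q = ω₀L/R = 2.356e+05·0.00126/861 = 0.3448.

(a) f₀ = 3.749e+04 Hz  (b) Q = 0.3448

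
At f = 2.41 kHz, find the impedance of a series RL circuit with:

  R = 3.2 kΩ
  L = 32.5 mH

Step 1 — Angular frequency: ω = 2π·f = 2π·2410 = 1.514e+04 rad/s.
Step 2 — Component impedances:
  R: Z = R = 3200 Ω
  L: Z = jωL = j·1.514e+04·0.0325 = 0 + j492.1 Ω
Step 3 — Series combination: Z_total = R + L = 3200 + j492.1 Ω = 3238∠8.7° Ω.

Z = 3200 + j492.1 Ω = 3238∠8.7° Ω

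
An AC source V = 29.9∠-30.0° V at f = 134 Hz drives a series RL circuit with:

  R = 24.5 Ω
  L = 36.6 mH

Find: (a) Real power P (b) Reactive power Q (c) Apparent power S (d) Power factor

Step 1 — Angular frequency: ω = 2π·f = 2π·134 = 841.9 rad/s.
Step 2 — Component impedances:
  R: Z = R = 24.5 Ω
  L: Z = jωL = j·841.9·0.0366 = 0 + j30.82 Ω
Step 3 — Series combination: Z_total = R + L = 24.5 + j30.82 Ω = 39.37∠51.5° Ω.
Step 4 — Source phasor: V = 29.9∠-30.0° V = 25.89 - j14.95 V.
Step 5 — Current: I = V / Z = 0.1121 - j0.7512 A = 0.7595∠-81.5° A.
Step 6 — Complex power: S = V·I* = 14.13 + j17.78 VA.
Step 7 — Real power: P = Re(S) = 14.13 W.
Step 8 — Reactive power: Q = Im(S) = 17.78 VAR.
Step 9 — Apparent power: |S| = 22.71 VA.
Step 10 — Power factor: PF = P/|S| = 0.6223 (lagging).

(a) P = 14.13 W  (b) Q = 17.78 VAR  (c) S = 22.71 VA  (d) PF = 0.6223 (lagging)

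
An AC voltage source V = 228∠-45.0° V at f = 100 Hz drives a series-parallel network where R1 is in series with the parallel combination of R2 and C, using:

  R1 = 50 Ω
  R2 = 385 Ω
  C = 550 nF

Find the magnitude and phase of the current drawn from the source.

Step 1 — Angular frequency: ω = 2π·f = 2π·100 = 628.3 rad/s.
Step 2 — Component impedances:
  R1: Z = R = 50 Ω
  R2: Z = R = 385 Ω
  C: Z = 1/(jωC) = -j/(ω·C) = 0 - j2894 Ω
Step 3 — Parallel branch: R2 || C = 1/(1/R2 + 1/C) = 378.3 - j50.33 Ω.
Step 4 — Series with R1: Z_total = R1 + (R2 || C) = 428.3 - j50.33 Ω = 431.3∠-6.7° Ω.
Step 5 — Source phasor: V = 228∠-45.0° V = 161.2 - j161.2 V.
Step 6 — Ohm's law: I = V / Z_total = (161.2 - j161.2) / (428.3 - j50.33) = 0.4149 - j0.3277 A.
Step 7 — Convert to polar: |I| = 0.5287 A, ∠I = -38.3°.

I = 0.5287∠-38.3° A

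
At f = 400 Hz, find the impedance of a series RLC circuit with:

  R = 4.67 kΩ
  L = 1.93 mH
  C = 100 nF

Step 1 — Angular frequency: ω = 2π·f = 2π·400 = 2513 rad/s.
Step 2 — Component impedances:
  R: Z = R = 4670 Ω
  L: Z = jωL = j·2513·0.00193 = 0 + j4.851 Ω
  C: Z = 1/(jωC) = -j/(ω·C) = 0 - j3979 Ω
Step 3 — Series combination: Z_total = R + L + C = 4670 - j3974 Ω = 6132∠-40.4° Ω.

Z = 4670 - j3974 Ω = 6132∠-40.4° Ω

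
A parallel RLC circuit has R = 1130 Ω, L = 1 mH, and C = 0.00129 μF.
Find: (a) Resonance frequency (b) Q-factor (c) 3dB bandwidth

Step 1 — Resonance: ω₀ = 1/√(LC) = 1/√(0.001·1.29e-09) = 8.805e+05 rad/s.
Step 2 — f₀ = ω₀/(2π) = 1.401e+05 Hz.
Step 3 — Parallel Q: Q = R/(ω₀L) = 1130/(8.805e+05·0.001) = 1.283.
Step 4 — Bandwidth: Δω = ω₀/Q = 6.86e+05 rad/s; BW = Δω/(2π) = 1.092e+05 Hz.

(a) f₀ = 1.401e+05 Hz  (b) Q = 1.283  (c) BW = 1.092e+05 Hz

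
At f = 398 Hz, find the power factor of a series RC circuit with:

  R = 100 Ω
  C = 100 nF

Step 1 — Angular frequency: ω = 2π·f = 2π·398 = 2501 rad/s.
Step 2 — Component impedances:
  R: Z = R = 100 Ω
  C: Z = 1/(jωC) = -j/(ω·C) = 0 - j3999 Ω
Step 3 — Series combination: Z_total = R + C = 100 - j3999 Ω = 4000∠-88.6° Ω.
Step 4 — Power factor: PF = cos(φ) = Re(Z)/|Z| = 100/4000 = 0.025.
Step 5 — Type: Im(Z) = -3999 ⇒ leading (phase φ = -88.6°).

PF = 0.025 (leading, φ = -88.6°)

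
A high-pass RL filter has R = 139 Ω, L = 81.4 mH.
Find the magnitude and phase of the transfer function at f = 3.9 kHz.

Step 1 — Angular frequency: ω = 2π·3900 = 2.45e+04 rad/s.
Step 2 — Transfer function: H(jω) = jωL/(R + jωL).
Step 3 — Numerator jωL = j·1995; denominator R + jωL = 139 + j1995.
Step 4 — H = 0.9952 + j0.06935.
Step 5 — Magnitude: |H| = 0.9976 (-0.0 dB); phase: φ = 4.0°.

|H| = 0.9976 (-0.0 dB), φ = 4.0°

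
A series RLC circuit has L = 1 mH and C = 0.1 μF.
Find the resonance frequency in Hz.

Step 1 — Resonance condition Im(Z)=0 gives ω₀ = 1/√(LC).
Step 2 — ω₀ = 1/√(0.001·1e-07) = 1e+05 rad/s.
Step 3 — f₀ = ω₀/(2π) = 1.592e+04 Hz.

f₀ = 1.592e+04 Hz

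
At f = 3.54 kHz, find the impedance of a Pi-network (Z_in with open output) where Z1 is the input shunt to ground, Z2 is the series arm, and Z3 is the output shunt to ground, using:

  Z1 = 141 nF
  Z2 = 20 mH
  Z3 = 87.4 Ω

Step 1 — Angular frequency: ω = 2π·f = 2π·3540 = 2.224e+04 rad/s.
Step 2 — Component impedances:
  Z1: Z = 1/(jωC) = -j/(ω·C) = 0 - j318.9 Ω
  Z2: Z = jωL = j·2.224e+04·0.02 = 0 + j444.8 Ω
  Z3: Z = R = 87.4 Ω
Step 3 — With open output, the series arm Z2 and the output shunt Z3 appear in series to ground: Z2 + Z3 = 87.4 + j444.8 Ω.
Step 4 — Parallel with input shunt Z1: Z_in = Z1 || (Z2 + Z3) = 377.9 - j863.7 Ω = 942.7∠-66.4° Ω.

Z = 377.9 - j863.7 Ω = 942.7∠-66.4° Ω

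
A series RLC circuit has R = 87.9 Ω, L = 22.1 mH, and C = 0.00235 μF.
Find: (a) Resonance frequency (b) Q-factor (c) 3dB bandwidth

Step 1 — Resonance: ω₀ = 1/√(LC) = 1/√(0.0221·2.35e-09) = 1.388e+05 rad/s.
Step 2 — f₀ = ω₀/(2π) = 2.208e+04 Hz.
Step 3 — Series Q: Q = ω₀L/R = 1.388e+05·0.0221/87.9 = 34.89.
Step 4 — Bandwidth: Δω = ω₀/Q = 3977 rad/s; BW = Δω/(2π) = 633 Hz.

(a) f₀ = 2.208e+04 Hz  (b) Q = 34.89  (c) BW = 633 Hz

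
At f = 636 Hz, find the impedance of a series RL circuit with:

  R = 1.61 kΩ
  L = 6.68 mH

Step 1 — Angular frequency: ω = 2π·f = 2π·636 = 3996 rad/s.
Step 2 — Component impedances:
  R: Z = R = 1610 Ω
  L: Z = jωL = j·3996·0.00668 = 0 + j26.69 Ω
Step 3 — Series combination: Z_total = R + L = 1610 + j26.69 Ω = 1610∠0.9° Ω.

Z = 1610 + j26.69 Ω = 1610∠0.9° Ω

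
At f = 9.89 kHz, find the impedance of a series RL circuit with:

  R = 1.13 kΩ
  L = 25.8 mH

Step 1 — Angular frequency: ω = 2π·f = 2π·9890 = 6.214e+04 rad/s.
Step 2 — Component impedances:
  R: Z = R = 1130 Ω
  L: Z = jωL = j·6.214e+04·0.0258 = 0 + j1603 Ω
Step 3 — Series combination: Z_total = R + L = 1130 + j1603 Ω = 1961∠54.8° Ω.

Z = 1130 + j1603 Ω = 1961∠54.8° Ω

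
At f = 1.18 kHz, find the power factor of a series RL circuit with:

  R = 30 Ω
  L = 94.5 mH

Step 1 — Angular frequency: ω = 2π·f = 2π·1180 = 7414 rad/s.
Step 2 — Component impedances:
  R: Z = R = 30 Ω
  L: Z = jωL = j·7414·0.0945 = 0 + j700.6 Ω
Step 3 — Series combination: Z_total = R + L = 30 + j700.6 Ω = 701.3∠87.5° Ω.
Step 4 — Power factor: PF = cos(φ) = Re(Z)/|Z| = 30/701.3 = 0.04278.
Step 5 — Type: Im(Z) = 700.6 ⇒ lagging (phase φ = 87.5°).

PF = 0.04278 (lagging, φ = 87.5°)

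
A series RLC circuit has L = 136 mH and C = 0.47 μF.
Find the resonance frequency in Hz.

Step 1 — Resonance condition Im(Z)=0 gives ω₀ = 1/√(LC).
Step 2 — ω₀ = 1/√(0.136·4.7e-07) = 3955 rad/s.
Step 3 — f₀ = ω₀/(2π) = 629.5 Hz.

f₀ = 629.5 Hz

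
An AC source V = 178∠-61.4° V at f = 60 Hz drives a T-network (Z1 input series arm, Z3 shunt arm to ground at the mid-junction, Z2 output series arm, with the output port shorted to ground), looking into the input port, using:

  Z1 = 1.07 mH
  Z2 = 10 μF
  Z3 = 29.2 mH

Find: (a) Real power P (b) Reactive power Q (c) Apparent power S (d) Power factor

Step 1 — Angular frequency: ω = 2π·f = 2π·60 = 377 rad/s.
Step 2 — Component impedances:
  Z1: Z = jωL = j·377·0.00107 = 0 + j0.4034 Ω
  Z2: Z = 1/(jωC) = -j/(ω·C) = 0 - j265.3 Ω
  Z3: Z = jωL = j·377·0.0292 = 0 + j11.01 Ω
Step 3 — With the output port shorted to ground, the output series arm Z2 runs from the junction to ground; the shunt arm Z3 also runs from the junction to ground. They appear in parallel: Z3 || Z2 = 0 + j11.48 Ω.
Step 4 — Series with input arm Z1: Z_in = Z1 + (Z3 || Z2) = 0 + j11.89 Ω = 11.89∠90.0° Ω.
Step 5 — Source phasor: V = 178∠-61.4° V = 85.21 - j156.3 V.
Step 6 — Current: I = V / Z = -13.15 - j7.167 A = 14.97∠-151.4° A.
Step 7 — Complex power: S = V·I* = 0 + j2665 VA.
Step 8 — Real power: P = Re(S) = 0 W.
Step 9 — Reactive power: Q = Im(S) = 2665 VAR.
Step 10 — Apparent power: |S| = 2665 VA.
Step 11 — Power factor: PF = P/|S| = 0 (lagging).

(a) P = 0 W  (b) Q = 2665 VAR  (c) S = 2665 VA  (d) PF = 0 (lagging)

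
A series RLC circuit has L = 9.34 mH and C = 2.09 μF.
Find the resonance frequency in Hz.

Step 1 — Resonance condition Im(Z)=0 gives ω₀ = 1/√(LC).
Step 2 — ω₀ = 1/√(0.00934·2.09e-06) = 7157 rad/s.
Step 3 — f₀ = ω₀/(2π) = 1139 Hz.

f₀ = 1139 Hz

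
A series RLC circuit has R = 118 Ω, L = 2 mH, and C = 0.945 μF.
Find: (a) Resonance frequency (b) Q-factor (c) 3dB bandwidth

Step 1 — Resonance: ω₀ = 1/√(LC) = 1/√(0.002·9.45e-07) = 2.3e+04 rad/s.
Step 2 — f₀ = ω₀/(2π) = 3661 Hz.
Step 3 — Series Q: Q = ω₀L/R = 2.3e+04·0.002/118 = 0.3899.
Step 4 — Bandwidth: Δω = ω₀/Q = 5.9e+04 rad/s; BW = Δω/(2π) = 9390 Hz.

(a) f₀ = 3661 Hz  (b) Q = 0.3899  (c) BW = 9390 Hz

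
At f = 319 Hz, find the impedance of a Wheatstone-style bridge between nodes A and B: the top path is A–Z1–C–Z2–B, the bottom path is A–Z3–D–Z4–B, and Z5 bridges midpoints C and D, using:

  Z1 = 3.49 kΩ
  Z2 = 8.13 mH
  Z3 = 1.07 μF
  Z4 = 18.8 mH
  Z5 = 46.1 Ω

Step 1 — Angular frequency: ω = 2π·f = 2π·319 = 2004 rad/s.
Step 2 — Component impedances:
  Z1: Z = R = 3490 Ω
  Z2: Z = jωL = j·2004·0.00813 = 0 + j16.3 Ω
  Z3: Z = 1/(jωC) = -j/(ω·C) = 0 - j466.3 Ω
  Z4: Z = jωL = j·2004·0.0188 = 0 + j37.68 Ω
  Z5: Z = R = 46.1 Ω
Step 3 — Bridge requires nodal analysis (the Z5 bridge couples midpoints C and D, so the two paths cannot be reduced to a simple series/parallel combination). Setting node B to ground and injecting 1 A at node A, the 3-node admittance system at A, C, D solves to V_A = Z_AB = 69.08 - j432 Ω = 437.5∠-80.9° Ω.

Z = 69.08 - j432 Ω = 437.5∠-80.9° Ω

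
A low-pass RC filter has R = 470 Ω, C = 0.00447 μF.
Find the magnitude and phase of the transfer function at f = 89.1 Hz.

Step 1 — Angular frequency: ω = 2π·89.1 = 559.8 rad/s.
Step 2 — Transfer function: H(jω) = 1/(1 + jωRC).
Step 3 — Denominator: 1 + jωRC = 1 + j·559.8·470·4.47e-09 = 1 + j0.001176.
Step 4 — H = 1 - j0.001176.
Step 5 — Magnitude: |H| = 1 (-0.0 dB); phase: φ = -0.1°.

|H| = 1 (-0.0 dB), φ = -0.1°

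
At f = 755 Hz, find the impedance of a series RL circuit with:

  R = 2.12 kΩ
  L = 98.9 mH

Step 1 — Angular frequency: ω = 2π·f = 2π·755 = 4744 rad/s.
Step 2 — Component impedances:
  R: Z = R = 2120 Ω
  L: Z = jωL = j·4744·0.0989 = 0 + j469.2 Ω
Step 3 — Series combination: Z_total = R + L = 2120 + j469.2 Ω = 2171∠12.5° Ω.

Z = 2120 + j469.2 Ω = 2171∠12.5° Ω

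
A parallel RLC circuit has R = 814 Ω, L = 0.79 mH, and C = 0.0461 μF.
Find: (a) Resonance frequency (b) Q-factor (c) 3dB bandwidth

Step 1 — Resonance: ω₀ = 1/√(LC) = 1/√(0.00079·4.61e-08) = 1.657e+05 rad/s.
Step 2 — f₀ = ω₀/(2π) = 2.637e+04 Hz.
Step 3 — Parallel Q: Q = R/(ω₀L) = 814/(1.657e+05·0.00079) = 6.218.
Step 4 — Bandwidth: Δω = ω₀/Q = 2.665e+04 rad/s; BW = Δω/(2π) = 4241 Hz.

(a) f₀ = 2.637e+04 Hz  (b) Q = 6.218  (c) BW = 4241 Hz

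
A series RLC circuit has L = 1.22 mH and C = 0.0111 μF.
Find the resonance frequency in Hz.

Step 1 — Resonance condition Im(Z)=0 gives ω₀ = 1/√(LC).
Step 2 — ω₀ = 1/√(0.00122·1.11e-08) = 2.717e+05 rad/s.
Step 3 — f₀ = ω₀/(2π) = 4.325e+04 Hz.

f₀ = 4.325e+04 Hz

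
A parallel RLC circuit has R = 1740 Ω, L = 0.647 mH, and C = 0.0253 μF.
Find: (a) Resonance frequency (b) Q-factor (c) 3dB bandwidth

Step 1 — Resonance: ω₀ = 1/√(LC) = 1/√(0.000647·2.53e-08) = 2.472e+05 rad/s.
Step 2 — f₀ = ω₀/(2π) = 3.934e+04 Hz.
Step 3 — Parallel Q: Q = R/(ω₀L) = 1740/(2.472e+05·0.000647) = 10.88.
Step 4 — Bandwidth: Δω = ω₀/Q = 2.272e+04 rad/s; BW = Δω/(2π) = 3615 Hz.

(a) f₀ = 3.934e+04 Hz  (b) Q = 10.88  (c) BW = 3615 Hz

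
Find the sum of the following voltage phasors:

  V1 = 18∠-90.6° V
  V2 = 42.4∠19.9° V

Step 1 — Convert each phasor to rectangular form:
  V1 = 18·(cos(-90.6°) + j·sin(-90.6°)) = -0.1885 - j18 V
  V2 = 42.4·(cos(19.9°) + j·sin(19.9°)) = 39.87 + j14.43 V
Step 2 — Sum components: V_total = 39.68 - j3.567 V.
Step 3 — Convert to polar: |V_total| = 39.84 V, ∠V_total = -5.1°.

V_total = 39.84∠-5.1° V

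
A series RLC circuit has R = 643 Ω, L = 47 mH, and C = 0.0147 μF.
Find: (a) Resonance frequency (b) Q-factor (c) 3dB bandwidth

Step 1 — Resonance: ω₀ = 1/√(LC) = 1/√(0.047·1.47e-08) = 3.804e+04 rad/s.
Step 2 — f₀ = ω₀/(2π) = 6055 Hz.
Step 3 — Series Q: Q = ω₀L/R = 3.804e+04·0.047/643 = 2.781.
Step 4 — Bandwidth: Δω = ω₀/Q = 1.368e+04 rad/s; BW = Δω/(2π) = 2177 Hz.

(a) f₀ = 6055 Hz  (b) Q = 2.781  (c) BW = 2177 Hz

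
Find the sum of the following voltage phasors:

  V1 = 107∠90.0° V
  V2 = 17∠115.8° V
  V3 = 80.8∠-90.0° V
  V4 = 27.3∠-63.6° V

Step 1 — Convert each phasor to rectangular form:
  V1 = 107·(cos(90.0°) + j·sin(90.0°)) = 0 + j107 V
  V2 = 17·(cos(115.8°) + j·sin(115.8°)) = -7.399 + j15.31 V
  V3 = 80.8·(cos(-90.0°) + j·sin(-90.0°)) = 0 - j80.8 V
  V4 = 27.3·(cos(-63.6°) + j·sin(-63.6°)) = 12.14 - j24.45 V
Step 2 — Sum components: V_total = 4.74 + j17.05 V.
Step 3 — Convert to polar: |V_total| = 17.7 V, ∠V_total = 74.5°.

V_total = 17.7∠74.5° V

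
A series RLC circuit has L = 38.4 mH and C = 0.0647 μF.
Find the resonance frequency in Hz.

Step 1 — Resonance condition Im(Z)=0 gives ω₀ = 1/√(LC).
Step 2 — ω₀ = 1/√(0.0384·6.47e-08) = 2.006e+04 rad/s.
Step 3 — f₀ = ω₀/(2π) = 3193 Hz.

f₀ = 3193 Hz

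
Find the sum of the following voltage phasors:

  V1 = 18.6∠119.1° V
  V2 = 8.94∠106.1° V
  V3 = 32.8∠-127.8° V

Step 1 — Convert each phasor to rectangular form:
  V1 = 18.6·(cos(119.1°) + j·sin(119.1°)) = -9.046 + j16.25 V
  V2 = 8.94·(cos(106.1°) + j·sin(106.1°)) = -2.479 + j8.589 V
  V3 = 32.8·(cos(-127.8°) + j·sin(-127.8°)) = -20.1 - j25.92 V
Step 2 — Sum components: V_total = -31.63 - j1.076 V.
Step 3 — Convert to polar: |V_total| = 31.65 V, ∠V_total = -178.1°.

V_total = 31.65∠-178.1° V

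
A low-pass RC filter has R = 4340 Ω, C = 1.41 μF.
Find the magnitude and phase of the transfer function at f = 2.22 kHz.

Step 1 — Angular frequency: ω = 2π·2220 = 1.395e+04 rad/s.
Step 2 — Transfer function: H(jω) = 1/(1 + jωRC).
Step 3 — Denominator: 1 + jωRC = 1 + j·1.395e+04·4340·1.41e-06 = 1 + j85.36.
Step 4 — H = 0.0001372 - j0.01171.
Step 5 — Magnitude: |H| = 0.01171 (-38.6 dB); phase: φ = -89.3°.

|H| = 0.01171 (-38.6 dB), φ = -89.3°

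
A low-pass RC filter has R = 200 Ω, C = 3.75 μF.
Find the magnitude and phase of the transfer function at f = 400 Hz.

Step 1 — Angular frequency: ω = 2π·400 = 2513 rad/s.
Step 2 — Transfer function: H(jω) = 1/(1 + jωRC).
Step 3 — Denominator: 1 + jωRC = 1 + j·2513·200·3.75e-06 = 1 + j1.885.
Step 4 — H = 0.2196 - j0.414.
Step 5 — Magnitude: |H| = 0.4686 (-6.6 dB); phase: φ = -62.1°.

|H| = 0.4686 (-6.6 dB), φ = -62.1°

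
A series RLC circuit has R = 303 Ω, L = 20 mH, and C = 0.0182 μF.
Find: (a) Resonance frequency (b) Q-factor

Step 1 — Resonance condition Im(Z)=0 gives ω₀ = 1/√(LC).
Step 2 — ω₀ = 1/√(0.02·1.82e-08) = 5.241e+04 rad/s.
Step 3 — f₀ = ω₀/(2π) = 8342 Hz.
Step 4 — Series Q: Q = ω₀L/R = 5.241e+04·0.02/303 = 3.46.

(a) f₀ = 8342 Hz  (b) Q = 3.46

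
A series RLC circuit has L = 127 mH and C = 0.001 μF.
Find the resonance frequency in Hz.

Step 1 — Resonance condition Im(Z)=0 gives ω₀ = 1/√(LC).
Step 2 — ω₀ = 1/√(0.127·1e-09) = 8.874e+04 rad/s.
Step 3 — f₀ = ω₀/(2π) = 1.412e+04 Hz.

f₀ = 1.412e+04 Hz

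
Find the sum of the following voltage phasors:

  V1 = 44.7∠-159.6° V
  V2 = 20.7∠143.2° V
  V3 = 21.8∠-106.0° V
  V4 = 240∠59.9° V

Step 1 — Convert each phasor to rectangular form:
  V1 = 44.7·(cos(-159.6°) + j·sin(-159.6°)) = -41.9 - j15.58 V
  V2 = 20.7·(cos(143.2°) + j·sin(143.2°)) = -16.58 + j12.4 V
  V3 = 21.8·(cos(-106.0°) + j·sin(-106.0°)) = -6.009 - j20.96 V
  V4 = 240·(cos(59.9°) + j·sin(59.9°)) = 120.4 + j207.6 V
Step 2 — Sum components: V_total = 55.88 + j183.5 V.
Step 3 — Convert to polar: |V_total| = 191.8 V, ∠V_total = 73.1°.

V_total = 191.8∠73.1° V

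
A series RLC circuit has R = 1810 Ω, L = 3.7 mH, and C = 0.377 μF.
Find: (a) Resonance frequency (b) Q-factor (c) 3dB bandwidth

Step 1 — Resonance: ω₀ = 1/√(LC) = 1/√(0.0037·3.77e-07) = 2.677e+04 rad/s.
Step 2 — f₀ = ω₀/(2π) = 4261 Hz.
Step 3 — Series Q: Q = ω₀L/R = 2.677e+04·0.0037/1810 = 0.05473.
Step 4 — Bandwidth: Δω = ω₀/Q = 4.892e+05 rad/s; BW = Δω/(2π) = 7.786e+04 Hz.

(a) f₀ = 4261 Hz  (b) Q = 0.05473  (c) BW = 7.786e+04 Hz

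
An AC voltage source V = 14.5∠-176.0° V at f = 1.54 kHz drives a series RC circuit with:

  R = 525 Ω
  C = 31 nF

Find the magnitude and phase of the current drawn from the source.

Step 1 — Angular frequency: ω = 2π·f = 2π·1540 = 9676 rad/s.
Step 2 — Component impedances:
  R: Z = R = 525 Ω
  C: Z = 1/(jωC) = -j/(ω·C) = 0 - j3334 Ω
Step 3 — Series combination: Z_total = R + C = 525 - j3334 Ω = 3375∠-81.1° Ω.
Step 4 — Source phasor: V = 14.5∠-176.0° V = -14.46 - j1.011 V.
Step 5 — Ohm's law: I = V / Z_total = (-14.46 - j1.011) / (525 - j3334) = -0.0003707 - j0.00428 A.
Step 6 — Convert to polar: |I| = 0.004296 A, ∠I = -94.9°.

I = 0.004296∠-94.9° A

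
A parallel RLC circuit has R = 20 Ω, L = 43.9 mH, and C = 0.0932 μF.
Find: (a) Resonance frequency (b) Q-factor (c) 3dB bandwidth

Step 1 — Resonance: ω₀ = 1/√(LC) = 1/√(0.0439·9.32e-08) = 1.563e+04 rad/s.
Step 2 — f₀ = ω₀/(2π) = 2488 Hz.
Step 3 — Parallel Q: Q = R/(ω₀L) = 20/(1.563e+04·0.0439) = 0.02914.
Step 4 — Bandwidth: Δω = ω₀/Q = 5.365e+05 rad/s; BW = Δω/(2π) = 8.538e+04 Hz.

(a) f₀ = 2488 Hz  (b) Q = 0.02914  (c) BW = 8.538e+04 Hz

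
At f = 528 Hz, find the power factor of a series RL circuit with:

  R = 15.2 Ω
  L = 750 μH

Step 1 — Angular frequency: ω = 2π·f = 2π·528 = 3318 rad/s.
Step 2 — Component impedances:
  R: Z = R = 15.2 Ω
  L: Z = jωL = j·3318·0.00075 = 0 + j2.488 Ω
Step 3 — Series combination: Z_total = R + L = 15.2 + j2.488 Ω = 15.4∠9.3° Ω.
Step 4 — Power factor: PF = cos(φ) = Re(Z)/|Z| = 15.2/15.402 = 0.9869.
Step 5 — Type: Im(Z) = 2.488 ⇒ lagging (phase φ = 9.3°).

PF = 0.9869 (lagging, φ = 9.3°)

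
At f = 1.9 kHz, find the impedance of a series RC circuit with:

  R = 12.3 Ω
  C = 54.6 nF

Step 1 — Angular frequency: ω = 2π·f = 2π·1900 = 1.194e+04 rad/s.
Step 2 — Component impedances:
  R: Z = R = 12.3 Ω
  C: Z = 1/(jωC) = -j/(ω·C) = 0 - j1534 Ω
Step 3 — Series combination: Z_total = R + C = 12.3 - j1534 Ω = 1534∠-89.5° Ω.

Z = 12.3 - j1534 Ω = 1534∠-89.5° Ω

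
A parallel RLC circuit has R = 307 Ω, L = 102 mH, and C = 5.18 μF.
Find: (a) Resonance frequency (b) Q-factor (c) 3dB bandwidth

Step 1 — Resonance: ω₀ = 1/√(LC) = 1/√(0.102·5.18e-06) = 1376 rad/s.
Step 2 — f₀ = ω₀/(2π) = 219 Hz.
Step 3 — Parallel Q: Q = R/(ω₀L) = 307/(1376·0.102) = 2.188.
Step 4 — Bandwidth: Δω = ω₀/Q = 628.8 rad/s; BW = Δω/(2π) = 100.1 Hz.

(a) f₀ = 219 Hz  (b) Q = 2.188  (c) BW = 100.1 Hz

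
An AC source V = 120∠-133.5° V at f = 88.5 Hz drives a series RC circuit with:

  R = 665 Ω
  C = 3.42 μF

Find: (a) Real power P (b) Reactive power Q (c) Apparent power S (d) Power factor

Step 1 — Angular frequency: ω = 2π·f = 2π·88.5 = 556.1 rad/s.
Step 2 — Component impedances:
  R: Z = R = 665 Ω
  C: Z = 1/(jωC) = -j/(ω·C) = 0 - j525.8 Ω
Step 3 — Series combination: Z_total = R + C = 665 - j525.8 Ω = 847.8∠-38.3° Ω.
Step 4 — Source phasor: V = 120∠-133.5° V = -82.6 - j87.04 V.
Step 5 — Current: I = V / Z = -0.01274 - j0.141 A = 0.1415∠-95.2° A.
Step 6 — Complex power: S = V·I* = 13.32 - j10.54 VA.
Step 7 — Real power: P = Re(S) = 13.32 W.
Step 8 — Reactive power: Q = Im(S) = -10.54 VAR.
Step 9 — Apparent power: |S| = 16.99 VA.
Step 10 — Power factor: PF = P/|S| = 0.7844 (leading).

(a) P = 13.32 W  (b) Q = -10.54 VAR  (c) S = 16.99 VA  (d) PF = 0.7844 (leading)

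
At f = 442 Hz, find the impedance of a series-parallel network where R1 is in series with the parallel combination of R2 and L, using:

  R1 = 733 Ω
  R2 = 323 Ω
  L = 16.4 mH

Step 1 — Angular frequency: ω = 2π·f = 2π·442 = 2777 rad/s.
Step 2 — Component impedances:
  R1: Z = R = 733 Ω
  R2: Z = R = 323 Ω
  L: Z = jωL = j·2777·0.0164 = 0 + j45.55 Ω
Step 3 — Parallel branch: R2 || L = 1/(1/R2 + 1/L) = 6.297 + j44.66 Ω.
Step 4 — Series with R1: Z_total = R1 + (R2 || L) = 739.3 + j44.66 Ω = 740.6∠3.5° Ω.

Z = 739.3 + j44.66 Ω = 740.6∠3.5° Ω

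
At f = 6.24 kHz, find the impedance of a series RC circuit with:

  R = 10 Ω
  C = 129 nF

Step 1 — Angular frequency: ω = 2π·f = 2π·6240 = 3.921e+04 rad/s.
Step 2 — Component impedances:
  R: Z = R = 10 Ω
  C: Z = 1/(jωC) = -j/(ω·C) = 0 - j197.7 Ω
Step 3 — Series combination: Z_total = R + C = 10 - j197.7 Ω = 198∠-87.1° Ω.

Z = 10 - j197.7 Ω = 198∠-87.1° Ω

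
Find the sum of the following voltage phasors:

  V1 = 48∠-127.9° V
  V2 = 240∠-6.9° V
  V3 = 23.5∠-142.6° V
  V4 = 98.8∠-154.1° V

Step 1 — Convert each phasor to rectangular form:
  V1 = 48·(cos(-127.9°) + j·sin(-127.9°)) = -29.49 - j37.88 V
  V2 = 240·(cos(-6.9°) + j·sin(-6.9°)) = 238.3 - j28.83 V
  V3 = 23.5·(cos(-142.6°) + j·sin(-142.6°)) = -18.67 - j14.27 V
  V4 = 98.8·(cos(-154.1°) + j·sin(-154.1°)) = -88.88 - j43.16 V
Step 2 — Sum components: V_total = 101.2 - j124.1 V.
Step 3 — Convert to polar: |V_total| = 160.2 V, ∠V_total = -50.8°.

V_total = 160.2∠-50.8° V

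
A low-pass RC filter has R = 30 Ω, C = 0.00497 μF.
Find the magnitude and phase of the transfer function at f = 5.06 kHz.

Step 1 — Angular frequency: ω = 2π·5060 = 3.179e+04 rad/s.
Step 2 — Transfer function: H(jω) = 1/(1 + jωRC).
Step 3 — Denominator: 1 + jωRC = 1 + j·3.179e+04·30·4.97e-09 = 1 + j0.00474.
Step 4 — H = 1 - j0.00474.
Step 5 — Magnitude: |H| = 1 (-0.0 dB); phase: φ = -0.3°.

|H| = 1 (-0.0 dB), φ = -0.3°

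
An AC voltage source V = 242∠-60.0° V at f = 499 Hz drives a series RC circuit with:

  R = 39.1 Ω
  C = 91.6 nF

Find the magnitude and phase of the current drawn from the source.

Step 1 — Angular frequency: ω = 2π·f = 2π·499 = 3135 rad/s.
Step 2 — Component impedances:
  R: Z = R = 39.1 Ω
  C: Z = 1/(jωC) = -j/(ω·C) = 0 - j3482 Ω
Step 3 — Series combination: Z_total = R + C = 39.1 - j3482 Ω = 3482∠-89.4° Ω.
Step 4 — Source phasor: V = 242∠-60.0° V = 121 - j209.6 V.
Step 5 — Ohm's law: I = V / Z_total = (121 - j209.6) / (39.1 - j3482) = 0.06057 + j0.03407 A.
Step 6 — Convert to polar: |I| = 0.0695 A, ∠I = 29.4°.

I = 0.0695∠29.4° A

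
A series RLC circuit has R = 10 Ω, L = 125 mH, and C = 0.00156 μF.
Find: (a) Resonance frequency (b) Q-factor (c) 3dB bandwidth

Step 1 — Resonance condition Im(Z)=0 gives ω₀ = 1/√(LC).
Step 2 — ω₀ = 1/√(0.125·1.56e-09) = 7.161e+04 rad/s.
Step 3 — f₀ = ω₀/(2π) = 1.14e+04 Hz.
Step 4 — Series Q: Q = ω₀L/R = 7.161e+04·0.125/10 = 895.1.
Step 5 — 3dB bandwidth: Δω = ω₀/Q = 80 rad/s; BW = Δω/(2π) = 12.73 Hz.

(a) f₀ = 1.14e+04 Hz  (b) Q = 895.1  (c) BW = 12.73 Hz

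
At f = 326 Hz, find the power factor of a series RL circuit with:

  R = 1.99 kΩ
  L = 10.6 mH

Step 1 — Angular frequency: ω = 2π·f = 2π·326 = 2048 rad/s.
Step 2 — Component impedances:
  R: Z = R = 1990 Ω
  L: Z = jωL = j·2048·0.0106 = 0 + j21.71 Ω
Step 3 — Series combination: Z_total = R + L = 1990 + j21.71 Ω = 1990∠0.6° Ω.
Step 4 — Power factor: PF = cos(φ) = Re(Z)/|Z| = 1990/1990.1 = 0.9999.
Step 5 — Type: Im(Z) = 21.71 ⇒ lagging (phase φ = 0.6°).

PF = 0.9999 (lagging, φ = 0.6°)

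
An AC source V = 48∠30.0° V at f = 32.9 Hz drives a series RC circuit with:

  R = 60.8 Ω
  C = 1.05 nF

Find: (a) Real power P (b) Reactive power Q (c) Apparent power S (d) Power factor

Step 1 — Angular frequency: ω = 2π·f = 2π·32.9 = 206.7 rad/s.
Step 2 — Component impedances:
  R: Z = R = 60.8 Ω
  C: Z = 1/(jωC) = -j/(ω·C) = 0 - j4.607e+06 Ω
Step 3 — Series combination: Z_total = R + C = 60.8 - j4.607e+06 Ω = 4.607e+06∠-90.0° Ω.
Step 4 — Source phasor: V = 48∠30.0° V = 41.57 + j24 V.
Step 5 — Current: I = V / Z = -5.209e-06 + j9.023e-06 A = 1.042e-05∠120.0° A.
Step 6 — Complex power: S = V·I* = 6.6e-09 - j0.0005001 VA.
Step 7 — Real power: P = Re(S) = 6.6e-09 W.
Step 8 — Reactive power: Q = Im(S) = -0.0005001 VAR.
Step 9 — Apparent power: |S| = 0.0005001 VA.
Step 10 — Power factor: PF = P/|S| = 1.32e-05 (leading).

(a) P = 6.6e-09 W  (b) Q = -0.0005001 VAR  (c) S = 0.0005001 VA  (d) PF = 1.32e-05 (leading)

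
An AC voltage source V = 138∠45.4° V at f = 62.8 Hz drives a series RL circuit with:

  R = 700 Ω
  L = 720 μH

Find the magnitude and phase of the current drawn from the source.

Step 1 — Angular frequency: ω = 2π·f = 2π·62.8 = 394.6 rad/s.
Step 2 — Component impedances:
  R: Z = R = 700 Ω
  L: Z = jωL = j·394.6·0.00072 = 0 + j0.2841 Ω
Step 3 — Series combination: Z_total = R + L = 700 + j0.2841 Ω = 700∠0.0° Ω.
Step 4 — Source phasor: V = 138∠45.4° V = 96.9 + j98.26 V.
Step 5 — Ohm's law: I = V / Z_total = (96.9 + j98.26) / (700 + j0.2841) = 0.1385 + j0.1403 A.
Step 6 — Convert to polar: |I| = 0.1971 A, ∠I = 45.4°.

I = 0.1971∠45.4° A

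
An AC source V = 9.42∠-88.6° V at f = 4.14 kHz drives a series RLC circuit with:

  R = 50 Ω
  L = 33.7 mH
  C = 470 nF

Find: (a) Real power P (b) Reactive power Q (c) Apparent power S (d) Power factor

Step 1 — Angular frequency: ω = 2π·f = 2π·4140 = 2.601e+04 rad/s.
Step 2 — Component impedances:
  R: Z = R = 50 Ω
  L: Z = jωL = j·2.601e+04·0.0337 = 0 + j876.6 Ω
  C: Z = 1/(jωC) = -j/(ω·C) = 0 - j81.79 Ω
Step 3 — Series combination: Z_total = R + L + C = 50 + j794.8 Ω = 796.4∠86.4° Ω.
Step 4 — Source phasor: V = 9.42∠-88.6° V = 0.2302 - j9.417 V.
Step 5 — Current: I = V / Z = -0.01178 - j0.001031 A = 0.01183∠-175.0° A.
Step 6 — Complex power: S = V·I* = 0.006995 + j0.1112 VA.
Step 7 — Real power: P = Re(S) = 0.006995 W.
Step 8 — Reactive power: Q = Im(S) = 0.1112 VAR.
Step 9 — Apparent power: |S| = 0.1114 VA.
Step 10 — Power factor: PF = P/|S| = 0.06278 (lagging).

(a) P = 0.006995 W  (b) Q = 0.1112 VAR  (c) S = 0.1114 VA  (d) PF = 0.06278 (lagging)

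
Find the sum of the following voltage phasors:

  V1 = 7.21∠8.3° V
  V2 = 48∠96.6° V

Step 1 — Convert each phasor to rectangular form:
  V1 = 7.21·(cos(8.3°) + j·sin(8.3°)) = 7.134 + j1.041 V
  V2 = 48·(cos(96.6°) + j·sin(96.6°)) = -5.517 + j47.68 V
Step 2 — Sum components: V_total = 1.617 + j48.72 V.
Step 3 — Convert to polar: |V_total| = 48.75 V, ∠V_total = 88.1°.

V_total = 48.75∠88.1° V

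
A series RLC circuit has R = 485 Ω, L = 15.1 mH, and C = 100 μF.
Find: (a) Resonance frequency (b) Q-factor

Step 1 — Resonance condition Im(Z)=0 gives ω₀ = 1/√(LC).
Step 2 — ω₀ = 1/√(0.0151·0.0001) = 813.8 rad/s.
Step 3 — f₀ = ω₀/(2π) = 129.5 Hz.
Step 4 — Series Q: Q = ω₀L/R = 813.8·0.0151/485 = 0.02534.

(a) f₀ = 129.5 Hz  (b) Q = 0.02534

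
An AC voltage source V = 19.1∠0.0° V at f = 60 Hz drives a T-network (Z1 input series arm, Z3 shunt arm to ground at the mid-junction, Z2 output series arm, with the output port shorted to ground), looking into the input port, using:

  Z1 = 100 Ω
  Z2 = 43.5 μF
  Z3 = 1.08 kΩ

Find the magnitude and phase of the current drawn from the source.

Step 1 — Angular frequency: ω = 2π·f = 2π·60 = 377 rad/s.
Step 2 — Component impedances:
  Z1: Z = R = 100 Ω
  Z2: Z = 1/(jωC) = -j/(ω·C) = 0 - j60.98 Ω
  Z3: Z = R = 1080 Ω
Step 3 — With the output port shorted to ground, the output series arm Z2 runs from the junction to ground; the shunt arm Z3 also runs from the junction to ground. They appear in parallel: Z3 || Z2 = 3.432 - j60.79 Ω.
Step 4 — Series with input arm Z1: Z_in = Z1 + (Z3 || Z2) = 103.4 - j60.79 Ω = 120∠-30.4° Ω.
Step 5 — Source phasor: V = 19.1∠0.0° V = 19.1 V.
Step 6 — Ohm's law: I = V / Z_total = (19.1) / (103.4 - j60.79) = 0.1373 + j0.08066 A.
Step 7 — Convert to polar: |I| = 0.1592 A, ∠I = 30.4°.

I = 0.1592∠30.4° A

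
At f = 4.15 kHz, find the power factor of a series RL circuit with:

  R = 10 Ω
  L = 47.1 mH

Step 1 — Angular frequency: ω = 2π·f = 2π·4150 = 2.608e+04 rad/s.
Step 2 — Component impedances:
  R: Z = R = 10 Ω
  L: Z = jωL = j·2.608e+04·0.0471 = 0 + j1228 Ω
Step 3 — Series combination: Z_total = R + L = 10 + j1228 Ω = 1228∠89.5° Ω.
Step 4 — Power factor: PF = cos(φ) = Re(Z)/|Z| = 10/1228.2 = 0.008142.
Step 5 — Type: Im(Z) = 1228 ⇒ lagging (phase φ = 89.5°).

PF = 0.008142 (lagging, φ = 89.5°)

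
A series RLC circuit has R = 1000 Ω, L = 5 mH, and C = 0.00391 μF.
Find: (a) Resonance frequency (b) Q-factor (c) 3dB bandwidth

Step 1 — Resonance condition Im(Z)=0 gives ω₀ = 1/√(LC).
Step 2 — ω₀ = 1/√(0.005·3.91e-09) = 2.262e+05 rad/s.
Step 3 — f₀ = ω₀/(2π) = 3.6e+04 Hz.
Step 4 — Series Q: Q = ω₀L/R = 2.262e+05·0.005/1000 = 1.131.
Step 5 — 3dB bandwidth: Δω = ω₀/Q = 2e+05 rad/s; BW = Δω/(2π) = 3.183e+04 Hz.

(a) f₀ = 3.6e+04 Hz  (b) Q = 1.131  (c) BW = 3.183e+04 Hz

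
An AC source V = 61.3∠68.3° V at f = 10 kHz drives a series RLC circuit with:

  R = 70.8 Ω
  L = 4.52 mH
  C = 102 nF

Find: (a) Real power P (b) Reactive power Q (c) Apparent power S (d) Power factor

Step 1 — Angular frequency: ω = 2π·f = 2π·1e+04 = 6.283e+04 rad/s.
Step 2 — Component impedances:
  R: Z = R = 70.8 Ω
  L: Z = jωL = j·6.283e+04·0.00452 = 0 + j284 Ω
  C: Z = 1/(jωC) = -j/(ω·C) = 0 - j156 Ω
Step 3 — Series combination: Z_total = R + L + C = 70.8 + j128 Ω = 146.2∠61.0° Ω.
Step 4 — Source phasor: V = 61.3∠68.3° V = 22.67 + j56.96 V.
Step 5 — Current: I = V / Z = 0.4158 + j0.05293 A = 0.4192∠7.3° A.
Step 6 — Complex power: S = V·I* = 12.44 + j22.48 VA.
Step 7 — Real power: P = Re(S) = 12.44 W.
Step 8 — Reactive power: Q = Im(S) = 22.48 VAR.
Step 9 — Apparent power: |S| = 25.69 VA.
Step 10 — Power factor: PF = P/|S| = 0.4841 (lagging).

(a) P = 12.44 W  (b) Q = 22.48 VAR  (c) S = 25.69 VA  (d) PF = 0.4841 (lagging)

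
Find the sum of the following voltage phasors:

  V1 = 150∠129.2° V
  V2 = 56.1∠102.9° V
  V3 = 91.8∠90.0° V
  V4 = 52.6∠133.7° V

Step 1 — Convert each phasor to rectangular form:
  V1 = 150·(cos(129.2°) + j·sin(129.2°)) = -94.8 + j116.2 V
  V2 = 56.1·(cos(102.9°) + j·sin(102.9°)) = -12.52 + j54.68 V
  V3 = 91.8·(cos(90.0°) + j·sin(90.0°)) = 0 + j91.8 V
  V4 = 52.6·(cos(133.7°) + j·sin(133.7°)) = -36.34 + j38.03 V
Step 2 — Sum components: V_total = -143.7 + j300.8 V.
Step 3 — Convert to polar: |V_total| = 333.3 V, ∠V_total = 115.5°.

V_total = 333.3∠115.5° V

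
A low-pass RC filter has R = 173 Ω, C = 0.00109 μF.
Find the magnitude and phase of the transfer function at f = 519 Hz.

Step 1 — Angular frequency: ω = 2π·519 = 3261 rad/s.
Step 2 — Transfer function: H(jω) = 1/(1 + jωRC).
Step 3 — Denominator: 1 + jωRC = 1 + j·3261·173·1.09e-09 = 1 + j0.0006149.
Step 4 — H = 1 - j0.0006149.
Step 5 — Magnitude: |H| = 1 (-0.0 dB); phase: φ = -0.0°.

|H| = 1 (-0.0 dB), φ = -0.0°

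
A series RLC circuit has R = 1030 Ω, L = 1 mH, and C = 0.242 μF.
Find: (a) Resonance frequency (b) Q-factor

Step 1 — Resonance condition Im(Z)=0 gives ω₀ = 1/√(LC).
Step 2 — ω₀ = 1/√(0.001·2.42e-07) = 6.428e+04 rad/s.
Step 3 — f₀ = ω₀/(2π) = 1.023e+04 Hz.
Step 4 — Series Q: Q = ω₀L/R = 6.428e+04·0.001/1030 = 0.06241.

(a) f₀ = 1.023e+04 Hz  (b) Q = 0.06241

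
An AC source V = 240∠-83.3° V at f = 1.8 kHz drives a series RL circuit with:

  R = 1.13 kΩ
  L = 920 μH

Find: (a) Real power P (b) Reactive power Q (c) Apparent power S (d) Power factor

Step 1 — Angular frequency: ω = 2π·f = 2π·1800 = 1.131e+04 rad/s.
Step 2 — Component impedances:
  R: Z = R = 1130 Ω
  L: Z = jωL = j·1.131e+04·0.00092 = 0 + j10.4 Ω
Step 3 — Series combination: Z_total = R + L = 1130 + j10.4 Ω = 1130∠0.5° Ω.
Step 4 — Source phasor: V = 240∠-83.3° V = 28 - j238.4 V.
Step 5 — Current: I = V / Z = 0.02284 - j0.2111 A = 0.2124∠-83.8° A.
Step 6 — Complex power: S = V·I* = 50.97 + j0.4693 VA.
Step 7 — Real power: P = Re(S) = 50.97 W.
Step 8 — Reactive power: Q = Im(S) = 0.4693 VAR.
Step 9 — Apparent power: |S| = 50.97 VA.
Step 10 — Power factor: PF = P/|S| = 1 (lagging).

(a) P = 50.97 W  (b) Q = 0.4693 VAR  (c) S = 50.97 VA  (d) PF = 1 (lagging)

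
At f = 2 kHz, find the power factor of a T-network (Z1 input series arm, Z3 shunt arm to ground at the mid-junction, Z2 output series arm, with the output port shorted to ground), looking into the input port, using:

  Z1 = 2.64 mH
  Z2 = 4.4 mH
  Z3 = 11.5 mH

Step 1 — Angular frequency: ω = 2π·f = 2π·2000 = 1.257e+04 rad/s.
Step 2 — Component impedances:
  Z1: Z = jωL = j·1.257e+04·0.00264 = 0 + j33.18 Ω
  Z2: Z = jωL = j·1.257e+04·0.0044 = 0 + j55.29 Ω
  Z3: Z = jωL = j·1.257e+04·0.0115 = 0 + j144.5 Ω
Step 3 — With the output port shorted to ground, the output series arm Z2 runs from the junction to ground; the shunt arm Z3 also runs from the junction to ground. They appear in parallel: Z3 || Z2 = 0 + j39.99 Ω.
Step 4 — Series with input arm Z1: Z_in = Z1 + (Z3 || Z2) = 0 + j73.17 Ω = 73.17∠90.0° Ω.
Step 5 — Power factor: PF = cos(φ) = Re(Z)/|Z| = 0/73.17 = 0.
Step 6 — Type: Im(Z) = 73.17 ⇒ lagging (phase φ = 90.0°).

PF = 0 (lagging, φ = 90.0°)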